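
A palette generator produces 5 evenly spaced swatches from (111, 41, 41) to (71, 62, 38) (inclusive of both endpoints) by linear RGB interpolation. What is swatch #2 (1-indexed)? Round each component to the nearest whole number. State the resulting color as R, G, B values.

(101, 46, 40)

With 5 swatches and endpoints inclusive, swatch 2 sits at t = (2 − 1)/(5 − 1) = 1/4 ≈ 0.25.
R = 111 + 0.25 × (71 − 111) = 101 → 101
G = 41 + 0.25 × (62 − 41) = 46.25 → 46
B = 41 + 0.25 × (38 − 41) = 40.25 → 40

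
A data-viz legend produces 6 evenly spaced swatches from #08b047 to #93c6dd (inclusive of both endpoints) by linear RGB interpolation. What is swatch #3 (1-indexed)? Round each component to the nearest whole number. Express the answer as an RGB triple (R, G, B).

(64, 185, 131)

With 6 swatches and endpoints inclusive, swatch 3 sits at t = (3 − 1)/(6 − 1) = 2/5 ≈ 0.4.
#08b047 → (8, 176, 71); #93c6dd → (147, 198, 221).
R = 8 + 0.4 × (147 − 8) = 63.6 → 64
G = 176 + 0.4 × (198 − 176) = 184.8 → 185
B = 71 + 0.4 × (221 − 71) = 131 → 131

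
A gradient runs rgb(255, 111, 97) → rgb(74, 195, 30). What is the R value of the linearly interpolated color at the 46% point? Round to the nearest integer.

172

R = 255 + 0.46 × (74 − 255) = 171.74 → 172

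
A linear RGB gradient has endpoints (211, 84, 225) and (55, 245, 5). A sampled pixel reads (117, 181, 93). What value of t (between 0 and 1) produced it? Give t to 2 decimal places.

Invert the lerp on the B channel (largest span, 220): t = (93 − 225) / (5 − 225) = -132/-220 = 0.6.
Check on R: (117 − 211)/(55 − 211) = 0.6026 ✓

0.60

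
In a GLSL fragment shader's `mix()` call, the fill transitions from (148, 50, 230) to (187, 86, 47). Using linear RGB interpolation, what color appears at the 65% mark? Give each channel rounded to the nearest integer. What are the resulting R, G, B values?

65% corresponds to t = 0.65.
R = 148 + 0.65 × (187 − 148) = 148 + 0.65 × 39 = 173.35 → 173
G = 50 + 0.65 × (86 − 50) = 50 + 0.65 × 36 = 73.4 → 73
B = 230 + 0.65 × (47 − 230) = 230 + 0.65 × -183 = 111.05 → 111

(173, 73, 111)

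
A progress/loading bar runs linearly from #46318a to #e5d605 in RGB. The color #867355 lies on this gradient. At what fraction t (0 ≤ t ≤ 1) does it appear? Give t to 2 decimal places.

0.40

Invert the lerp on the G channel (largest span, 165): t = (115 − 49) / (214 − 49) = 66/165 = 0.4.
Check on R: (134 − 70)/(229 − 70) = 0.4025 ✓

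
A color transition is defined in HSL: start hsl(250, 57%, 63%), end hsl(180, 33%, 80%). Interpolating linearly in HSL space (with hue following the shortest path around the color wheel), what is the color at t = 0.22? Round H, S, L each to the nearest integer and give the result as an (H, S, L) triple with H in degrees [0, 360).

Hue arc: Δh = 180 − 250 = -70° (|Δh| ≤ 180, already the shorter path).
H = 250 + 0.22 × (-70) = 234.6 → 235°
S = 57 + 0.22 × (33 − 57) = 51.72 → 52%
L = 63 + 0.22 × (80 − 63) = 66.74 → 67%

(235, 52, 67)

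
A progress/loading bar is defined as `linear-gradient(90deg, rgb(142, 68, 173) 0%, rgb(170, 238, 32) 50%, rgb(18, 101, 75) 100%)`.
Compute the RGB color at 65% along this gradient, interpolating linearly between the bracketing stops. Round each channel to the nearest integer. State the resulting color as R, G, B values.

(124, 197, 45)

65% lies between the 50% and 100% stops, so the local fraction is t = (65 − 50)/(100 − 50) = 15/50 ≈ 0.3.
R = 170 + 0.3 × (18 − 170) = 124.4 → 124
G = 238 + 0.3 × (101 − 238) = 196.9 → 197
B = 32 + 0.3 × (75 − 32) = 44.9 → 45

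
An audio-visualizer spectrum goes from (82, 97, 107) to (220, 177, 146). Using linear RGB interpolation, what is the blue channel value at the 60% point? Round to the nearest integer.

130

B = 107 + 0.6 × (146 − 107) = 130.4 → 130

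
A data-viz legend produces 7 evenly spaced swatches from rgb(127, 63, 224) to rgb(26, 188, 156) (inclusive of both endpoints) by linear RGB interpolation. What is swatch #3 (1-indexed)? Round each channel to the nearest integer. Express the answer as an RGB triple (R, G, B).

With 7 swatches and endpoints inclusive, swatch 3 sits at t = (3 − 1)/(7 − 1) = 2/6 ≈ 0.3333.
R = 127 + 0.3333 × (26 − 127) = 93.337 → 93
G = 63 + 0.3333 × (188 − 63) = 104.662 → 105
B = 224 + 0.3333 × (156 − 224) = 201.336 → 201

(93, 105, 201)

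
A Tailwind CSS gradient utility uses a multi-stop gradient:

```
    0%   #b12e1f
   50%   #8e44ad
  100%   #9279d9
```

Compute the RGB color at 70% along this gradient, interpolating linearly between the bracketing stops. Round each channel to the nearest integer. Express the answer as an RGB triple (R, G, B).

(144, 89, 191)

70% lies between the 50% and 100% stops, so the local fraction is t = (70 − 50)/(100 − 50) = 20/50 ≈ 0.4.
#8e44ad → (142, 68, 173); #9279d9 → (146, 121, 217).
R = 142 + 0.4 × (146 − 142) = 143.6 → 144
G = 68 + 0.4 × (121 − 68) = 89.2 → 89
B = 173 + 0.4 × (217 − 173) = 190.6 → 191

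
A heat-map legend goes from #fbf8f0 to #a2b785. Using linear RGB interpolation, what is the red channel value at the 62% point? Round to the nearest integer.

196

R₁ = 251 (from #fbf8f0), R₂ = 162 (from #a2b785).
R = 251 + 0.62 × (162 − 251) = 195.82 → 196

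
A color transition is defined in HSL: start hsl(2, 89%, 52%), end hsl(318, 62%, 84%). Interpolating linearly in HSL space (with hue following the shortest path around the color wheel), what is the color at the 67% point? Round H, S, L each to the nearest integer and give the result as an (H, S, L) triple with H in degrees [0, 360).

Hue: 318 − 2 = 316°, but |316| > 180 so the shorter arc goes the other way: Δh = 316 − 360 = -44°.
H = 2 + 0.67 × (-44) = -27.48 → -27 → -27 mod 360 = 333°
S = 89 + 0.67 × (62 − 89) = 70.91 → 71%
L = 52 + 0.67 × (84 − 52) = 73.44 → 73%

(333, 71, 73)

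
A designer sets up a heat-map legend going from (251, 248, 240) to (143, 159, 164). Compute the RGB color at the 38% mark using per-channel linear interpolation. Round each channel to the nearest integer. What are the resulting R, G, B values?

(210, 214, 211)

38% corresponds to t = 0.38.
R = 251 + 0.38 × (143 − 251) = 251 + 0.38 × -108 = 209.96 → 210
G = 248 + 0.38 × (159 − 248) = 248 + 0.38 × -89 = 214.18 → 214
B = 240 + 0.38 × (164 − 240) = 240 + 0.38 × -76 = 211.12 → 211
So the blended color is (210, 214, 211), about #d2d6d3.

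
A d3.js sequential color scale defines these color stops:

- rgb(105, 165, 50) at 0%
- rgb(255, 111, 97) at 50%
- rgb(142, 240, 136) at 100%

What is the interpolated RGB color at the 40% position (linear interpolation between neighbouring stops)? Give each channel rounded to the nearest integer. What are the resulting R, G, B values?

(225, 122, 88)

40% lies between the 0% and 50% stops, so the local fraction is t = (40 − 0)/(50 − 0) = 40/50 ≈ 0.8.
R = 105 + 0.8 × (255 − 105) = 225 → 225
G = 165 + 0.8 × (111 − 165) = 121.8 → 122
B = 50 + 0.8 × (97 − 50) = 87.6 → 88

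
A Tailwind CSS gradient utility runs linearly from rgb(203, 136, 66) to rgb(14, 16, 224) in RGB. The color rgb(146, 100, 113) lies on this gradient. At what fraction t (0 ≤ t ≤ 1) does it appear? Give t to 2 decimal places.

Invert the lerp on the R channel (largest span, 189): t = (146 − 203) / (14 − 203) = -57/-189 = 0.30159.
Check on G: (100 − 136)/(16 − 136) = 0.3 ✓

0.30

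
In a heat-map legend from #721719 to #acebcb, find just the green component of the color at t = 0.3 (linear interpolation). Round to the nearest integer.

G₁ = 23 (from #721719), G₂ = 235 (from #acebcb).
G = 23 + 0.3 × (235 − 23) = 86.6 → 87

87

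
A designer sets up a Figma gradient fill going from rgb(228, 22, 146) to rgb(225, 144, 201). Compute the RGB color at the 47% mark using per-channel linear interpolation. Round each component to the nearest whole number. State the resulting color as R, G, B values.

47% corresponds to t = 0.47.
R = 228 + 0.47 × (225 − 228) = 228 + 0.47 × -3 = 226.59 → 227
G = 22 + 0.47 × (144 − 22) = 22 + 0.47 × 122 = 79.34 → 79
B = 146 + 0.47 × (201 − 146) = 146 + 0.47 × 55 = 171.85 → 172

(227, 79, 172)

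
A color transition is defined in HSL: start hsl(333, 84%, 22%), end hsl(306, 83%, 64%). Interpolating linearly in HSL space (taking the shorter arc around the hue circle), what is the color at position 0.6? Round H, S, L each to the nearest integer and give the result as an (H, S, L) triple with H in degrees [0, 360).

(317, 83, 47)

Hue arc: Δh = 306 − 333 = -27° (|Δh| ≤ 180, already the shorter path).
H = 333 + 0.6 × (-27) = 316.8 → 317°
S = 84 + 0.6 × (83 − 84) = 83.4 → 83%
L = 22 + 0.6 × (64 − 22) = 47.2 → 47%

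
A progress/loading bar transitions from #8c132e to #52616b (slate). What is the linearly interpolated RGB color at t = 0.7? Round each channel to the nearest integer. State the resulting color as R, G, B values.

(99, 74, 89)

#8c132e → (140, 19, 46); #52616b → (82, 97, 107).
R = 140 + 0.7 × (82 − 140) = 140 + 0.7 × -58 = 99.4 → 99
G = 19 + 0.7 × (97 − 19) = 19 + 0.7 × 78 = 73.6 → 74
B = 46 + 0.7 × (107 − 46) = 46 + 0.7 × 61 = 88.7 → 89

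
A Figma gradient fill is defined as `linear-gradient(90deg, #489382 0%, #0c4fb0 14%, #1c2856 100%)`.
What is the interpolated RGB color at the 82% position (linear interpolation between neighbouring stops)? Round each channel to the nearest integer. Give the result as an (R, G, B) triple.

82% lies between the 14% and 100% stops, so the local fraction is t = (82 − 14)/(100 − 14) = 68/86 ≈ 0.7907.
#0c4fb0 → (12, 79, 176); #1c2856 → (28, 40, 86).
R = 12 + 0.7907 × (28 − 12) = 24.651 → 25
G = 79 + 0.7907 × (40 − 79) = 48.163 → 48
B = 176 + 0.7907 × (86 − 176) = 104.837 → 105

(25, 48, 105)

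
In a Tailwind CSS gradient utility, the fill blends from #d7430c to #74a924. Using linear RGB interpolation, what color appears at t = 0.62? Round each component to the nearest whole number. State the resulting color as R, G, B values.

#d7430c → (215, 67, 12); #74a924 → (116, 169, 36).
R = 215 + 0.62 × (116 − 215) = 215 + 0.62 × -99 = 153.62 → 154
G = 67 + 0.62 × (169 − 67) = 67 + 0.62 × 102 = 130.24 → 130
B = 12 + 0.62 × (36 − 12) = 12 + 0.62 × 24 = 26.88 → 27
So the blended color is (154, 130, 27), about #9a821b.

(154, 130, 27)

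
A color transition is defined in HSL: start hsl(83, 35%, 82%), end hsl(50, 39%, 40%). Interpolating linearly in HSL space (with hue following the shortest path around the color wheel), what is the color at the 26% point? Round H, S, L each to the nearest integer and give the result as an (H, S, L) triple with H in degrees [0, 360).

(74, 36, 71)

Hue arc: Δh = 50 − 83 = -33° (|Δh| ≤ 180, already the shorter path).
H = 83 + 0.26 × (-33) = 74.42 → 74°
S = 35 + 0.26 × (39 − 35) = 36.04 → 36%
L = 82 + 0.26 × (40 − 82) = 71.08 → 71%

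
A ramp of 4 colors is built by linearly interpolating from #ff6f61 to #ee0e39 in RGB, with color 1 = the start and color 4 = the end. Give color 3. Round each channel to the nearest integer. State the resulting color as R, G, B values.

(244, 46, 70)

With 4 swatches and endpoints inclusive, swatch 3 sits at t = (3 − 1)/(4 − 1) = 2/3 ≈ 0.6667.
#ff6f61 → (255, 111, 97); #ee0e39 → (238, 14, 57).
R = 255 + 0.6667 × (238 − 255) = 243.666 → 244
G = 111 + 0.6667 × (14 − 111) = 46.33 → 46
B = 97 + 0.6667 × (57 − 97) = 70.332 → 70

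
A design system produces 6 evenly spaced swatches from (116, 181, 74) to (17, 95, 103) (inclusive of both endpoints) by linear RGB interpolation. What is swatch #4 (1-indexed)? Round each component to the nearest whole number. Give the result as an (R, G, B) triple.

(57, 129, 91)

With 6 swatches and endpoints inclusive, swatch 4 sits at t = (4 − 1)/(6 − 1) = 3/5 ≈ 0.6.
R = 116 + 0.6 × (17 − 116) = 56.6 → 57
G = 181 + 0.6 × (95 − 181) = 129.4 → 129
B = 74 + 0.6 × (103 − 74) = 91.4 → 91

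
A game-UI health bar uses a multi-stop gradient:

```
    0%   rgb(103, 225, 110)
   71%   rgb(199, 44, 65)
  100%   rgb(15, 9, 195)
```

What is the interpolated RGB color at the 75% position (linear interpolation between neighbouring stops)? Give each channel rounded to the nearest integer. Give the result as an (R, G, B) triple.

(174, 39, 83)

75% lies between the 71% and 100% stops, so the local fraction is t = (75 − 71)/(100 − 71) = 4/29 ≈ 0.1379.
R = 199 + 0.1379 × (15 − 199) = 173.626 → 174
G = 44 + 0.1379 × (9 − 44) = 39.173 → 39
B = 65 + 0.1379 × (195 − 65) = 82.927 → 83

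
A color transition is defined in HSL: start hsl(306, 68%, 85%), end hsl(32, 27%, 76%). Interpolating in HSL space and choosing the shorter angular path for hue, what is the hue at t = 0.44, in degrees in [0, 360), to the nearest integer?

344

Hue: 32 − 306 = -274°, but |-274| > 180 so the shorter arc goes the other way: Δh = -274 + 360 = 86°.
H = 306 + 0.44 × (86) = 343.84 → 344°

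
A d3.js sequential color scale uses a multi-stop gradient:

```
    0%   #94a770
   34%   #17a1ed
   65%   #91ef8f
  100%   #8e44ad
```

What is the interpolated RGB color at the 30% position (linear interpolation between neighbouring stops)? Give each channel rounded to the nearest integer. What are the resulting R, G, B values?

(38, 162, 222)

30% lies between the 0% and 34% stops, so the local fraction is t = (30 − 0)/(34 − 0) = 30/34 ≈ 0.8824.
#94a770 → (148, 167, 112); #17a1ed → (23, 161, 237).
R = 148 + 0.8824 × (23 − 148) = 37.7 → 38
G = 167 + 0.8824 × (161 − 167) = 161.706 → 162
B = 112 + 0.8824 × (237 − 112) = 222.3 → 222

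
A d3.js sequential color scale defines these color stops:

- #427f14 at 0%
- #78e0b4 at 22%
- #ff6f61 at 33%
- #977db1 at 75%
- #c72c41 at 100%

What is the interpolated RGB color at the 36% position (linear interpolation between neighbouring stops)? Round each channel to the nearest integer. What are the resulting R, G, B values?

36% lies between the 33% and 75% stops, so the local fraction is t = (36 − 33)/(75 − 33) = 3/42 ≈ 0.0714.
#ff6f61 → (255, 111, 97); #977db1 → (151, 125, 177).
R = 255 + 0.0714 × (151 − 255) = 247.574 → 248
G = 111 + 0.0714 × (125 − 111) = 112 → 112
B = 97 + 0.0714 × (177 − 97) = 102.712 → 103

(248, 112, 103)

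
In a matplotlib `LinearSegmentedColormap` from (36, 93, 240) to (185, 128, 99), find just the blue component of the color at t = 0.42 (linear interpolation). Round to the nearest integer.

B = 240 + 0.42 × (99 − 240) = 180.78 → 181

181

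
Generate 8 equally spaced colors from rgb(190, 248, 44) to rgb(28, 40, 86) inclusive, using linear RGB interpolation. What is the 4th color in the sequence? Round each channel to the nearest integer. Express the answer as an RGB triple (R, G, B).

With 8 swatches and endpoints inclusive, swatch 4 sits at t = (4 − 1)/(8 − 1) = 3/7 ≈ 0.4286.
R = 190 + 0.4286 × (28 − 190) = 120.567 → 121
G = 248 + 0.4286 × (40 − 248) = 158.851 → 159
B = 44 + 0.4286 × (86 − 44) = 62.001 → 62

(121, 159, 62)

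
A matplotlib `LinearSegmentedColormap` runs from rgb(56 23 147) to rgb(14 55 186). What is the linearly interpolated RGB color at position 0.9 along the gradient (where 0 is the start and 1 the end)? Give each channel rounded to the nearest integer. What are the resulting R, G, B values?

(18, 52, 182)

R = 56 + 0.9 × (14 − 56) = 56 + 0.9 × -42 = 18.2 → 18
G = 23 + 0.9 × (55 − 23) = 23 + 0.9 × 32 = 51.8 → 52
B = 147 + 0.9 × (186 − 147) = 147 + 0.9 × 39 = 182.1 → 182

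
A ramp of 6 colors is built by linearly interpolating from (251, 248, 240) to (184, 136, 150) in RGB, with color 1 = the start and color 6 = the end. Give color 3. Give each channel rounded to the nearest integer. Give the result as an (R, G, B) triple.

(224, 203, 204)

With 6 swatches and endpoints inclusive, swatch 3 sits at t = (3 − 1)/(6 − 1) = 2/5 ≈ 0.4.
R = 251 + 0.4 × (184 − 251) = 224.2 → 224
G = 248 + 0.4 × (136 − 248) = 203.2 → 203
B = 240 + 0.4 × (150 − 240) = 204 → 204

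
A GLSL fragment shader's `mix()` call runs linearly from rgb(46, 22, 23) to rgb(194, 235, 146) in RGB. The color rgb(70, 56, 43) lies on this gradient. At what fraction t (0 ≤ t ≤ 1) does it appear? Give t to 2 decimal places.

0.16

Invert the lerp on the G channel (largest span, 213): t = (56 − 22) / (235 − 22) = 34/213 = 0.15962.
Check on R: (70 − 46)/(194 − 46) = 0.1622 ✓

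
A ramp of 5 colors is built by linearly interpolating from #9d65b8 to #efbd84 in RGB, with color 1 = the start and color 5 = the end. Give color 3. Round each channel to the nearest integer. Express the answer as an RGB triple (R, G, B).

(198, 145, 158)

With 5 swatches and endpoints inclusive, swatch 3 sits at t = (3 − 1)/(5 − 1) = 2/4 ≈ 0.5.
#9d65b8 → (157, 101, 184); #efbd84 → (239, 189, 132).
R = 157 + 0.5 × (239 − 157) = 198 → 198
G = 101 + 0.5 × (189 − 101) = 145 → 145
B = 184 + 0.5 × (132 − 184) = 158 → 158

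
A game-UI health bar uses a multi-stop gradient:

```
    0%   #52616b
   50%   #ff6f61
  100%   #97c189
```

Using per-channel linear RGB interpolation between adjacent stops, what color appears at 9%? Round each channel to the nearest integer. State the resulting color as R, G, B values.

(113, 100, 105)

9% lies between the 0% and 50% stops, so the local fraction is t = (9 − 0)/(50 − 0) = 9/50 ≈ 0.18.
#52616b → (82, 97, 107); #ff6f61 → (255, 111, 97).
R = 82 + 0.18 × (255 − 82) = 113.14 → 113
G = 97 + 0.18 × (111 − 97) = 99.52 → 100
B = 107 + 0.18 × (97 − 107) = 105.2 → 105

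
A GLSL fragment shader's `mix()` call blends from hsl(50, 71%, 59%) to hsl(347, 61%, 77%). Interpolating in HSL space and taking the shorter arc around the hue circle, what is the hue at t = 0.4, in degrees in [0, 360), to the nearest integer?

Hue: 347 − 50 = 297°, but |297| > 180 so the shorter arc goes the other way: Δh = 297 − 360 = -63°.
H = 50 + 0.4 × (-63) = 24.8 → 25°

25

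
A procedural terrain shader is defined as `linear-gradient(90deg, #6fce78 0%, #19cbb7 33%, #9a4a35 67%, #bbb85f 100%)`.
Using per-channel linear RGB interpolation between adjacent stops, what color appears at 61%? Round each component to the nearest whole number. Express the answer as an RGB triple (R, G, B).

(131, 97, 76)

61% lies between the 33% and 67% stops, so the local fraction is t = (61 − 33)/(67 − 33) = 28/34 ≈ 0.8235.
#19cbb7 → (25, 203, 183); #9a4a35 → (154, 74, 53).
R = 25 + 0.8235 × (154 − 25) = 131.231 → 131
G = 203 + 0.8235 × (74 − 203) = 96.769 → 97
B = 183 + 0.8235 × (53 − 183) = 75.945 → 76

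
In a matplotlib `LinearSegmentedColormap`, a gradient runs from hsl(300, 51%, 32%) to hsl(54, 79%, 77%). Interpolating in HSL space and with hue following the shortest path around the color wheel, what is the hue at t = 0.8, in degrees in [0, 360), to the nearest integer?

Hue: 54 − 300 = -246°, but |-246| > 180 so the shorter arc goes the other way: Δh = -246 + 360 = 114°.
H = 300 + 0.8 × (114) = 391.2 → 391 → 391 mod 360 = 31°

31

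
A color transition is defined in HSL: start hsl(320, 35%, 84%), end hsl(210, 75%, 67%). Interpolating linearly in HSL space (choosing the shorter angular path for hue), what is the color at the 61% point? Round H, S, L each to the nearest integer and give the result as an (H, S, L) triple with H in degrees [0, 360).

(253, 59, 74)

Hue arc: Δh = 210 − 320 = -110° (|Δh| ≤ 180, already the shorter path).
H = 320 + 0.61 × (-110) = 252.9 → 253°
S = 35 + 0.61 × (75 − 35) = 59.4 → 59%
L = 84 + 0.61 × (67 − 84) = 73.63 → 74%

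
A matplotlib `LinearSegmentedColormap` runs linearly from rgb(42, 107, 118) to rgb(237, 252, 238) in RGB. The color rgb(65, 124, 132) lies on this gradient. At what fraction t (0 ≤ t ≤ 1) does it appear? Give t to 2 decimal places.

0.12

Invert the lerp on the R channel (largest span, 195): t = (65 − 42) / (237 − 42) = 23/195 = 0.11795.
Check on G: (124 − 107)/(252 − 107) = 0.1172 ✓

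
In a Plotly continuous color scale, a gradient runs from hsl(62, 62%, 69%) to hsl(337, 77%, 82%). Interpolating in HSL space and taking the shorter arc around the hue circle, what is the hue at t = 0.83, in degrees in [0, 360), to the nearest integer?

Hue: 337 − 62 = 275°, but |275| > 180 so the shorter arc goes the other way: Δh = 275 − 360 = -85°.
H = 62 + 0.83 × (-85) = -8.55 → -9 → -9 mod 360 = 351°

351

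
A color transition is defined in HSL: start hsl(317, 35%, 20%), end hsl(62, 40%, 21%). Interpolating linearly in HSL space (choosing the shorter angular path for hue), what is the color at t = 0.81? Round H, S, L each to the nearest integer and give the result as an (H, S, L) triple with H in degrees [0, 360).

Hue: 62 − 317 = -255°, but |-255| > 180 so the shorter arc goes the other way: Δh = -255 + 360 = 105°.
H = 317 + 0.81 × (105) = 402.05 → 402 → 402 mod 360 = 42°
S = 35 + 0.81 × (40 − 35) = 39.05 → 39%
L = 20 + 0.81 × (21 − 20) = 20.81 → 21%

(42, 39, 21)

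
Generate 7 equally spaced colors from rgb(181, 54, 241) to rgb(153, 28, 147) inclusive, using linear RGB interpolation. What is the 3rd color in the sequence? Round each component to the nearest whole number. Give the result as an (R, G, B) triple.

(172, 45, 210)

With 7 swatches and endpoints inclusive, swatch 3 sits at t = (3 − 1)/(7 − 1) = 2/6 ≈ 0.3333.
R = 181 + 0.3333 × (153 − 181) = 171.668 → 172
G = 54 + 0.3333 × (28 − 54) = 45.334 → 45
B = 241 + 0.3333 × (147 − 241) = 209.67 → 210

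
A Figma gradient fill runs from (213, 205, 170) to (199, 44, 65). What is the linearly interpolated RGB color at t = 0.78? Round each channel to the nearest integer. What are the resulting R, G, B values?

(202, 79, 88)

R = 213 + 0.78 × (199 − 213) = 213 + 0.78 × -14 = 202.08 → 202
G = 205 + 0.78 × (44 − 205) = 205 + 0.78 × -161 = 79.42 → 79
B = 170 + 0.78 × (65 − 170) = 170 + 0.78 × -105 = 88.1 → 88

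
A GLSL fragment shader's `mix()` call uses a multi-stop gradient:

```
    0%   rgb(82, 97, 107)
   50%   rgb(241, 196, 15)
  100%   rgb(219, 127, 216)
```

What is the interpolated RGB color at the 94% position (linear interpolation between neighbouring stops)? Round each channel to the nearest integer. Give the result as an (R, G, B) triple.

94% lies between the 50% and 100% stops, so the local fraction is t = (94 − 50)/(100 − 50) = 44/50 ≈ 0.88.
R = 241 + 0.88 × (219 − 241) = 221.64 → 222
G = 196 + 0.88 × (127 − 196) = 135.28 → 135
B = 15 + 0.88 × (216 − 15) = 191.88 → 192

(222, 135, 192)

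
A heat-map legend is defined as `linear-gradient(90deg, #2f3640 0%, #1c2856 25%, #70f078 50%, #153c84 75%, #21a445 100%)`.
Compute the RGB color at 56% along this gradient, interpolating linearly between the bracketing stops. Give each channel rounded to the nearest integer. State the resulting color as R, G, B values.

56% lies between the 50% and 75% stops, so the local fraction is t = (56 − 50)/(75 − 50) = 6/25 ≈ 0.24.
#70f078 → (112, 240, 120); #153c84 → (21, 60, 132).
R = 112 + 0.24 × (21 − 112) = 90.16 → 90
G = 240 + 0.24 × (60 − 240) = 196.8 → 197
B = 120 + 0.24 × (132 − 120) = 122.88 → 123

(90, 197, 123)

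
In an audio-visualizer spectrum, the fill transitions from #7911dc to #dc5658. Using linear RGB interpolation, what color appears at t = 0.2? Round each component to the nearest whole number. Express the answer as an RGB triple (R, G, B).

#7911dc → (121, 17, 220); #dc5658 → (220, 86, 88).
R = 121 + 0.2 × (220 − 121) = 121 + 0.2 × 99 = 140.8 → 141
G = 17 + 0.2 × (86 − 17) = 17 + 0.2 × 69 = 30.8 → 31
B = 220 + 0.2 × (88 − 220) = 220 + 0.2 × -132 = 193.6 → 194
So the blended color is (141, 31, 194), about #8d1fc2.

(141, 31, 194)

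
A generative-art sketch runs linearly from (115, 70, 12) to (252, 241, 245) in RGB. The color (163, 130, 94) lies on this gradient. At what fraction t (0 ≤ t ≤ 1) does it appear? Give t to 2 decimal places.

0.35

Invert the lerp on the B channel (largest span, 233): t = (94 − 12) / (245 − 12) = 82/233 = 0.35193.
Check on R: (163 − 115)/(252 − 115) = 0.3504 ✓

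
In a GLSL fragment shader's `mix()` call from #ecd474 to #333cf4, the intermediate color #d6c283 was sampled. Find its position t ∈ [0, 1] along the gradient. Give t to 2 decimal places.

Invert the lerp on the R channel (largest span, 185): t = (214 − 236) / (51 − 236) = -22/-185 = 0.11892.
Check on G: (194 − 212)/(60 − 212) = 0.1184 ✓

0.12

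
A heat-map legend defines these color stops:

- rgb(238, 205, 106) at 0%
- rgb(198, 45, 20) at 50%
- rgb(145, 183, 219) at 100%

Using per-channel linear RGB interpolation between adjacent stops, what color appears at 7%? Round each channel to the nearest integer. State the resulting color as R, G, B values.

7% lies between the 0% and 50% stops, so the local fraction is t = (7 − 0)/(50 − 0) = 7/50 ≈ 0.14.
R = 238 + 0.14 × (198 − 238) = 232.4 → 232
G = 205 + 0.14 × (45 − 205) = 182.6 → 183
B = 106 + 0.14 × (20 − 106) = 93.96 → 94

(232, 183, 94)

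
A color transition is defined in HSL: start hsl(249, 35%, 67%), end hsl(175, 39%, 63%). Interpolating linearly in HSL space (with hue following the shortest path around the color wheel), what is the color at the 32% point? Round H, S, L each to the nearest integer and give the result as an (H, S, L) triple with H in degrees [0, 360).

Hue arc: Δh = 175 − 249 = -74° (|Δh| ≤ 180, already the shorter path).
H = 249 + 0.32 × (-74) = 225.32 → 225°
S = 35 + 0.32 × (39 − 35) = 36.28 → 36%
L = 67 + 0.32 × (63 − 67) = 65.72 → 66%

(225, 36, 66)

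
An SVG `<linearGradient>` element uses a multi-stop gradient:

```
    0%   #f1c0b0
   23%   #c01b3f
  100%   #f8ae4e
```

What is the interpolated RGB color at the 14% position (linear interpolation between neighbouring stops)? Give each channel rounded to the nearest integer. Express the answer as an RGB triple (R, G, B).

14% lies between the 0% and 23% stops, so the local fraction is t = (14 − 0)/(23 − 0) = 14/23 ≈ 0.6087.
#f1c0b0 → (241, 192, 176); #c01b3f → (192, 27, 63).
R = 241 + 0.6087 × (192 − 241) = 211.174 → 211
G = 192 + 0.6087 × (27 − 192) = 91.564 → 92
B = 176 + 0.6087 × (63 − 176) = 107.217 → 107

(211, 92, 107)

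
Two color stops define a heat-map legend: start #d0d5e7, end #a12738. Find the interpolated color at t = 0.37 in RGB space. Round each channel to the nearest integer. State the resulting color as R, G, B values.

#d0d5e7 → (208, 213, 231); #a12738 → (161, 39, 56).
R = 208 + 0.37 × (161 − 208) = 208 + 0.37 × -47 = 190.61 → 191
G = 213 + 0.37 × (39 − 213) = 213 + 0.37 × -174 = 148.62 → 149
B = 231 + 0.37 × (56 − 231) = 231 + 0.37 × -175 = 166.25 → 166
So the blended color is (191, 149, 166), about #bf95a6.

(191, 149, 166)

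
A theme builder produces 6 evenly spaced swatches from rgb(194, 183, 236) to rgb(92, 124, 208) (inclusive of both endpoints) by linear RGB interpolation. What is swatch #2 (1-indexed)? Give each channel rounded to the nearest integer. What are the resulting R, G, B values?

(174, 171, 230)

With 6 swatches and endpoints inclusive, swatch 2 sits at t = (2 − 1)/(6 − 1) = 1/5 ≈ 0.2.
R = 194 + 0.2 × (92 − 194) = 173.6 → 174
G = 183 + 0.2 × (124 − 183) = 171.2 → 171
B = 236 + 0.2 × (208 − 236) = 230.4 → 230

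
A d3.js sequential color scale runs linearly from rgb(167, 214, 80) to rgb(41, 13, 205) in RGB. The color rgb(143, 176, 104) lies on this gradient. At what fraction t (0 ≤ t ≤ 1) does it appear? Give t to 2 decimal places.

Invert the lerp on the G channel (largest span, 201): t = (176 − 214) / (13 − 214) = -38/-201 = 0.18905.
Check on R: (143 − 167)/(41 − 167) = 0.1905 ✓

0.19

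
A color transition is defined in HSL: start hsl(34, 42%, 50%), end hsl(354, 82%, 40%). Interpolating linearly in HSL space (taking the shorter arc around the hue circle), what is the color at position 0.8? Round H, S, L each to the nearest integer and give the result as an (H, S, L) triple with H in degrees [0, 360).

Hue: 354 − 34 = 320°, but |320| > 180 so the shorter arc goes the other way: Δh = 320 − 360 = -40°.
H = 34 + 0.8 × (-40) = 2 → 2°
S = 42 + 0.8 × (82 − 42) = 74 → 74%
L = 50 + 0.8 × (40 − 50) = 42 → 42%

(2, 74, 42)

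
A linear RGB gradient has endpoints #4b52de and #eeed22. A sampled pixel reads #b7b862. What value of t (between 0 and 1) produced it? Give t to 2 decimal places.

0.66

Invert the lerp on the B channel (largest span, 188): t = (98 − 222) / (34 − 222) = -124/-188 = 0.65957.
Check on R: (183 − 75)/(238 − 75) = 0.6626 ✓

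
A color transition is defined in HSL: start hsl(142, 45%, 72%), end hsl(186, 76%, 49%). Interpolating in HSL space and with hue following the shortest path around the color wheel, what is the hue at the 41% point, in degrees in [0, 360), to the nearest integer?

Hue arc: Δh = 186 − 142 = 44° (|Δh| ≤ 180, already the shorter path).
H = 142 + 0.41 × (44) = 160.04 → 160°

160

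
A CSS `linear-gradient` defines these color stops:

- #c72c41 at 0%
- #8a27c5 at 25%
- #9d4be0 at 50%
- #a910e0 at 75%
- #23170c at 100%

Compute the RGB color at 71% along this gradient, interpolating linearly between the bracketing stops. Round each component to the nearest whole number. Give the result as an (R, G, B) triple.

71% lies between the 50% and 75% stops, so the local fraction is t = (71 − 50)/(75 − 50) = 21/25 ≈ 0.84.
#9d4be0 → (157, 75, 224); #a910e0 → (169, 16, 224).
R = 157 + 0.84 × (169 − 157) = 167.08 → 167
G = 75 + 0.84 × (16 − 75) = 25.44 → 25
B = 224 + 0.84 × (224 − 224) = 224 → 224

(167, 25, 224)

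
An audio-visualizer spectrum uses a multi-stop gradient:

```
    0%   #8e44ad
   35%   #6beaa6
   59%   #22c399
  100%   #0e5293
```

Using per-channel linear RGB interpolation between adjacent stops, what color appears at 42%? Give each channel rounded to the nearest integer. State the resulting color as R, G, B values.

(86, 223, 162)

42% lies between the 35% and 59% stops, so the local fraction is t = (42 − 35)/(59 − 35) = 7/24 ≈ 0.2917.
#6beaa6 → (107, 234, 166); #22c399 → (34, 195, 153).
R = 107 + 0.2917 × (34 − 107) = 85.706 → 86
G = 234 + 0.2917 × (195 − 234) = 222.624 → 223
B = 166 + 0.2917 × (153 − 166) = 162.208 → 162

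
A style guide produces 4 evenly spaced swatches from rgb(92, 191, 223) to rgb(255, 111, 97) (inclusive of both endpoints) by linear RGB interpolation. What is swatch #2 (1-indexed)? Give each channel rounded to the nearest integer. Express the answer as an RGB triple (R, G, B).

(146, 164, 181)

With 4 swatches and endpoints inclusive, swatch 2 sits at t = (2 − 1)/(4 − 1) = 1/3 ≈ 0.3333.
R = 92 + 0.3333 × (255 − 92) = 146.328 → 146
G = 191 + 0.3333 × (111 − 191) = 164.336 → 164
B = 223 + 0.3333 × (97 − 223) = 181.004 → 181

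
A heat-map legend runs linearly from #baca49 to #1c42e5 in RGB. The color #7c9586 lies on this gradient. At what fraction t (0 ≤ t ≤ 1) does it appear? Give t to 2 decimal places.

Invert the lerp on the R channel (largest span, 158): t = (124 − 186) / (28 − 186) = -62/-158 = 0.39241.
Check on G: (149 − 202)/(66 − 202) = 0.3897 ✓

0.39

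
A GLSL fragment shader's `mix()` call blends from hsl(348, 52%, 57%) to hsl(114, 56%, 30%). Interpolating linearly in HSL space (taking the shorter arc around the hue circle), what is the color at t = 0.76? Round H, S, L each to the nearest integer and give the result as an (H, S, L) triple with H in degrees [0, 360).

(84, 55, 36)

Hue: 114 − 348 = -234°, but |-234| > 180 so the shorter arc goes the other way: Δh = -234 + 360 = 126°.
H = 348 + 0.76 × (126) = 443.76 → 444 → 444 mod 360 = 84°
S = 52 + 0.76 × (56 − 52) = 55.04 → 55%
L = 57 + 0.76 × (30 − 57) = 36.48 → 36%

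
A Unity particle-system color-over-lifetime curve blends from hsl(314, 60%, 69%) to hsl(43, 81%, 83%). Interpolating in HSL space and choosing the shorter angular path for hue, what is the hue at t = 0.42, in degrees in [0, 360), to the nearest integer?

Hue: 43 − 314 = -271°, but |-271| > 180 so the shorter arc goes the other way: Δh = -271 + 360 = 89°.
H = 314 + 0.42 × (89) = 351.38 → 351°

351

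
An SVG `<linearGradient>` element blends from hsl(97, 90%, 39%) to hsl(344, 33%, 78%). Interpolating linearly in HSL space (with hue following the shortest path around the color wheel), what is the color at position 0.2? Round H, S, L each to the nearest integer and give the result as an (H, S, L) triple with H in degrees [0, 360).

Hue: 344 − 97 = 247°, but |247| > 180 so the shorter arc goes the other way: Δh = 247 − 360 = -113°.
H = 97 + 0.2 × (-113) = 74.4 → 74°
S = 90 + 0.2 × (33 − 90) = 78.6 → 79%
L = 39 + 0.2 × (78 − 39) = 46.8 → 47%

(74, 79, 47)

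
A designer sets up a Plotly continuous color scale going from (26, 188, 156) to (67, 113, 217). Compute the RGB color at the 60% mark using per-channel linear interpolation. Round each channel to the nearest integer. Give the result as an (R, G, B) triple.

(51, 143, 193)

60% corresponds to t = 0.6.
R = 26 + 0.6 × (67 − 26) = 26 + 0.6 × 41 = 50.6 → 51
G = 188 + 0.6 × (113 − 188) = 188 + 0.6 × -75 = 143 → 143
B = 156 + 0.6 × (217 − 156) = 156 + 0.6 × 61 = 192.6 → 193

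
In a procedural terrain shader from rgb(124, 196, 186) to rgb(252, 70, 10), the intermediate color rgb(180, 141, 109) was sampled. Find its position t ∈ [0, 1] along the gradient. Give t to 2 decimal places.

Invert the lerp on the B channel (largest span, 176): t = (109 − 186) / (10 − 186) = -77/-176 = 0.4375.
Check on R: (180 − 124)/(252 − 124) = 0.4375 ✓

0.44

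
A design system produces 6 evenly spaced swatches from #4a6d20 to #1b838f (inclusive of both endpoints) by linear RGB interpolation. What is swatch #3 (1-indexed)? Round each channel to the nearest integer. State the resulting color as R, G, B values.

With 6 swatches and endpoints inclusive, swatch 3 sits at t = (3 − 1)/(6 − 1) = 2/5 ≈ 0.4.
#4a6d20 → (74, 109, 32); #1b838f → (27, 131, 143).
R = 74 + 0.4 × (27 − 74) = 55.2 → 55
G = 109 + 0.4 × (131 − 109) = 117.8 → 118
B = 32 + 0.4 × (143 − 32) = 76.4 → 76

(55, 118, 76)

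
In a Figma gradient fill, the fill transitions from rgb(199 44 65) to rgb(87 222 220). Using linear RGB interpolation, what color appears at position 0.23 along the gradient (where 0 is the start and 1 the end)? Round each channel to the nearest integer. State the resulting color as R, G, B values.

(173, 85, 101)

R = 199 + 0.23 × (87 − 199) = 199 + 0.23 × -112 = 173.24 → 173
G = 44 + 0.23 × (222 − 44) = 44 + 0.23 × 178 = 84.94 → 85
B = 65 + 0.23 × (220 − 65) = 65 + 0.23 × 155 = 100.65 → 101
So the blended color is (173, 85, 101), about #ad5565.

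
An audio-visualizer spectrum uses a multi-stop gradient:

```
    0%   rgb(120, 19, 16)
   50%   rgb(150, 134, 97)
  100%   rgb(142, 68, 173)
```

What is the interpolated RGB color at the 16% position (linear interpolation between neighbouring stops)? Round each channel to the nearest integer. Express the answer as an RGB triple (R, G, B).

16% lies between the 0% and 50% stops, so the local fraction is t = (16 − 0)/(50 − 0) = 16/50 ≈ 0.32.
R = 120 + 0.32 × (150 − 120) = 129.6 → 130
G = 19 + 0.32 × (134 − 19) = 55.8 → 56
B = 16 + 0.32 × (97 − 16) = 41.92 → 42

(130, 56, 42)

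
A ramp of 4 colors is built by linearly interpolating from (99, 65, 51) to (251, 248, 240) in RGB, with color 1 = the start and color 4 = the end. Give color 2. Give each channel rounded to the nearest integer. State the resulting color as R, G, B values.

With 4 swatches and endpoints inclusive, swatch 2 sits at t = (2 − 1)/(4 − 1) = 1/3 ≈ 0.3333.
R = 99 + 0.3333 × (251 − 99) = 149.662 → 150
G = 65 + 0.3333 × (248 − 65) = 125.994 → 126
B = 51 + 0.3333 × (240 − 51) = 113.994 → 114

(150, 126, 114)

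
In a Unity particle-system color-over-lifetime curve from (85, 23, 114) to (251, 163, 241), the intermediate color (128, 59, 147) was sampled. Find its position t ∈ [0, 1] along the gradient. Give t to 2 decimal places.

0.26

Invert the lerp on the R channel (largest span, 166): t = (128 − 85) / (251 − 85) = 43/166 = 0.25904.
Check on G: (59 − 23)/(163 − 23) = 0.2571 ✓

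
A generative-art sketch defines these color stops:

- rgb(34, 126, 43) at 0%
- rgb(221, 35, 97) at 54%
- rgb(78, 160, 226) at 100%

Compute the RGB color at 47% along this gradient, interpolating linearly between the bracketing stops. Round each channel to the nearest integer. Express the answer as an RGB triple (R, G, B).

47% lies between the 0% and 54% stops, so the local fraction is t = (47 − 0)/(54 − 0) = 47/54 ≈ 0.8704.
R = 34 + 0.8704 × (221 − 34) = 196.765 → 197
G = 126 + 0.8704 × (35 − 126) = 46.794 → 47
B = 43 + 0.8704 × (97 − 43) = 90.002 → 90

(197, 47, 90)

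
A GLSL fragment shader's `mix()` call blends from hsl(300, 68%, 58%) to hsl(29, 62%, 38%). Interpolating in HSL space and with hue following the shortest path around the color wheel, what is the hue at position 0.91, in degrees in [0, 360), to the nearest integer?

Hue: 29 − 300 = -271°, but |-271| > 180 so the shorter arc goes the other way: Δh = -271 + 360 = 89°.
H = 300 + 0.91 × (89) = 380.99 → 381 → 381 mod 360 = 21°

21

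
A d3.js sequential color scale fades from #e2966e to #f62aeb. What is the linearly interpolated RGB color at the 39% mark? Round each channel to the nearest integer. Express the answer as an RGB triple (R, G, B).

#e2966e → (226, 150, 110); #f62aeb → (246, 42, 235).
39% corresponds to t = 0.39.
R = 226 + 0.39 × (246 − 226) = 226 + 0.39 × 20 = 233.8 → 234
G = 150 + 0.39 × (42 − 150) = 150 + 0.39 × -108 = 107.88 → 108
B = 110 + 0.39 × (235 − 110) = 110 + 0.39 × 125 = 158.75 → 159
So the blended color is (234, 108, 159), about #ea6c9f.

(234, 108, 159)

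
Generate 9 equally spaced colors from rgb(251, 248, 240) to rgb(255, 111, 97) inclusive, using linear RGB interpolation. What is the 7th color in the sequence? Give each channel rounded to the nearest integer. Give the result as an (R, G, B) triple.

(254, 145, 133)

With 9 swatches and endpoints inclusive, swatch 7 sits at t = (7 − 1)/(9 − 1) = 6/8 ≈ 0.75.
R = 251 + 0.75 × (255 − 251) = 254 → 254
G = 248 + 0.75 × (111 − 248) = 145.25 → 145
B = 240 + 0.75 × (97 − 240) = 132.75 → 133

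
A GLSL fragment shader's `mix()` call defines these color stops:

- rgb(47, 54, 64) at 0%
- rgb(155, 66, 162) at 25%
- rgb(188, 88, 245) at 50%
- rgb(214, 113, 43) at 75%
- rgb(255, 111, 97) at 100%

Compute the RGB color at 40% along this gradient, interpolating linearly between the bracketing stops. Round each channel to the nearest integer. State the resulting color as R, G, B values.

40% lies between the 25% and 50% stops, so the local fraction is t = (40 − 25)/(50 − 25) = 15/25 ≈ 0.6.
R = 155 + 0.6 × (188 − 155) = 174.8 → 175
G = 66 + 0.6 × (88 − 66) = 79.2 → 79
B = 162 + 0.6 × (245 − 162) = 211.8 → 212

(175, 79, 212)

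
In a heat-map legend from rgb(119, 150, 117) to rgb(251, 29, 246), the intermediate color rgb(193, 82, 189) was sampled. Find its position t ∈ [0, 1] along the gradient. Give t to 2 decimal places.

0.56

Invert the lerp on the R channel (largest span, 132): t = (193 − 119) / (251 − 119) = 74/132 = 0.56061.
Check on G: (82 − 150)/(29 − 150) = 0.562 ✓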